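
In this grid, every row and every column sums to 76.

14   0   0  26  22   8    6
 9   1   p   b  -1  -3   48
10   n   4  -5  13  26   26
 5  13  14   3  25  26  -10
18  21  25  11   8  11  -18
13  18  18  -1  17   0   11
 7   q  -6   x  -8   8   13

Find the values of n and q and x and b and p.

n = 2, q = 21, x = 41, b = 1, p = 21

Column 3 has 0 + 4 + 14 + 25 + 18 − 6 = 55; the blank must be 76 − 55 = 21.
Row 3 has 10 + 4 − 5 + 13 + 26 + 26 = 74; the blank must be 76 − 74 = 2.
Column 2 has 0 + 1 + 2 + 13 + 21 + 18 = 55; the blank must be 76 − 55 = 21.
Row 7 has 7 + 21 − 6 − 8 + 8 + 13 = 35; the blank must be 76 − 35 = 41.
Row 2 has 9 + 1 + 21 − 1 − 3 + 48 = 75; the blank must be 76 − 75 = 1.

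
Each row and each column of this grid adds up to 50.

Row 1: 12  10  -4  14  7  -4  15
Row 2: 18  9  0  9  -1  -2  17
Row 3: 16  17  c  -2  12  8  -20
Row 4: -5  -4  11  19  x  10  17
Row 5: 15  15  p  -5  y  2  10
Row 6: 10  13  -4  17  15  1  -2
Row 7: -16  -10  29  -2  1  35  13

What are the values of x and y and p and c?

The known cells in row 4 total 48, leaving 50 − 48 = 2 for the blank.
The known cells in column 5 total 36, leaving 50 − 36 = 14 for the blank.
The known cells in row 5 total 51, leaving 50 − 51 = -1 for the blank.
The known cells in row 3 total 31, leaving 50 − 31 = 19 for the blank.

x = 2, y = 14, p = -1, c = 19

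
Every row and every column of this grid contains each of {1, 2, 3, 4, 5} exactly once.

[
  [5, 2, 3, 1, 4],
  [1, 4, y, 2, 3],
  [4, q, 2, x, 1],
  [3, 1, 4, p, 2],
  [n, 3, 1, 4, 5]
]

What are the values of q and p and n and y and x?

q = 5, p = 5, n = 2, y = 5, x = 3

For row 2, column 3: row 2 already has {1, 2, 3, 4}; that leaves 5.
At (row 5, col 1): row 5 already has {1, 3, 4, 5}, so the value is 2.
At (row 3, col 2): column 2 already has {1, 2, 3, 4}, so the value is 5.
For row 3, column 4: row 3 already has {1, 2, 4, 5}; that leaves 3.
Cell (4,4): row 4 already has {1, 2, 3, 4} → 5.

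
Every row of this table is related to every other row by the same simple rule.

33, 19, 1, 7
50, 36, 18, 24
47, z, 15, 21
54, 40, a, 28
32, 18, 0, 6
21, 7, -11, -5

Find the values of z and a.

The difference between any two rows is the same in every column — this is an addition table with the headers hidden.
Row 3 minus row 1 is 47 − 33 = 14, so its entry in column 2 is 19 + 14 = 33.
Row 4 minus row 1 is 54 − 33 = 21, so its entry in column 3 is 1 + 21 = 22.

z = 33, a = 22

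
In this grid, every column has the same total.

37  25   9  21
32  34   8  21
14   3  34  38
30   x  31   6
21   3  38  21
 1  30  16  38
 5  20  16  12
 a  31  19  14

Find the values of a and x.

a = 31, x = 25

The complete columns each total 171.
Column 1 is missing 171 − 140 = 31 (since 37 + 32 + 14 + 30 + 21 + 1 + 5 = 140).
Column 2 is missing 171 − 146 = 25 (since 25 + 34 + 3 + 3 + 30 + 20 + 31 = 146).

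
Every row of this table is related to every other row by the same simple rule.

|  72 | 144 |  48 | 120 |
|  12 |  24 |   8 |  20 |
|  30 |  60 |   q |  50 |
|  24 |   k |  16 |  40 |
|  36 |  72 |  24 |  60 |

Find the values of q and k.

Each row is a constant multiple of every other row — this is a multiplication table with the headers hidden.
Row 3 is 30/72 = 5/12 times row 1, so its entry in column 3 is 48 × 5/12 = 20.
Row 4 is 24/72 = 1/3 times row 1, so its entry in column 2 is 144 × 1/3 = 48.

q = 20, k = 48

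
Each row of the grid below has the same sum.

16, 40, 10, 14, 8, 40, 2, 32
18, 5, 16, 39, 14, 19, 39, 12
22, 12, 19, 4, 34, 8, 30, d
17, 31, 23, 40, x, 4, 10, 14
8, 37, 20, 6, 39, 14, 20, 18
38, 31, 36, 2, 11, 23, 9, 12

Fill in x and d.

Row 1 sums to 162 and so does row 5; that's the common total.
In row 4 the known cells total 139, leaving 162 − 139 = 23.
In row 3 the known cells total 129, leaving 162 − 129 = 33.

x = 23, d = 33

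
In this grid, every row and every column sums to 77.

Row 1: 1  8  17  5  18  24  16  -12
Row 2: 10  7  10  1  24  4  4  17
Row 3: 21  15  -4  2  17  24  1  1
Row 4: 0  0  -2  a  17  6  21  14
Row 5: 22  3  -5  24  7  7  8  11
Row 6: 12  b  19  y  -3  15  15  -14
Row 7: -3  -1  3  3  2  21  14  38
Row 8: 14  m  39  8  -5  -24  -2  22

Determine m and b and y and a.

m = 25, b = 20, y = 13, a = 21

The known cells in row 4 total 56, leaving 77 − 56 = 21 for the blank.
The known cells in column 4 total 64, leaving 77 − 64 = 13 for the blank.
The known cells in row 8 total 52, leaving 77 − 52 = 25 for the blank.
The known cells in row 6 total 57, leaving 77 − 57 = 20 for the blank.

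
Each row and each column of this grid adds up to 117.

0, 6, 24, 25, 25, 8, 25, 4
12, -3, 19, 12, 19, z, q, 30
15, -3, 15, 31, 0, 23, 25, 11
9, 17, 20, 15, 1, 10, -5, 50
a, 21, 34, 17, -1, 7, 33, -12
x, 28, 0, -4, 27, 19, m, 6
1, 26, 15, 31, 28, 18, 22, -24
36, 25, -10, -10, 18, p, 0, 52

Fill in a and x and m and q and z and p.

Row 5 has 21 + 34 + 17 − 1 + 7 + 33 − 12 = 99; the blank must be 117 − 99 = 18.
Column 1 has 0 + 12 + 15 + 9 + 18 + 1 + 36 = 91; the blank must be 117 − 91 = 26.
Row 6 has 26 + 28 + 0 − 4 + 27 + 19 + 6 = 102; the blank must be 117 − 102 = 15.
Column 7 has 25 + 25 − 5 + 33 + 15 + 22 + 0 = 115; the blank must be 117 − 115 = 2.
Row 2 has 12 − 3 + 19 + 12 + 19 + 2 + 30 = 91; the blank must be 117 − 91 = 26.
Row 8 has 36 + 25 − 10 − 10 + 18 + 0 + 52 = 111; the blank must be 117 − 111 = 6.

a = 18, x = 26, m = 15, q = 2, z = 26, p = 6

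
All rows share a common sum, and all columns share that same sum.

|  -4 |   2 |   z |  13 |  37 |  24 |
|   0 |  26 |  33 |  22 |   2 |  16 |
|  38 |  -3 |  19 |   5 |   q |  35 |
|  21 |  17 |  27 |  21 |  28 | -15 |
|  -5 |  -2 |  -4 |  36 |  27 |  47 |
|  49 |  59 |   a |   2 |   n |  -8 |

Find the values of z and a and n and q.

z = 27, a = -3, n = 0, q = 5

Rows 2 and 4 both sum to 99, so that's the common total.
Row 1 has -4 + 2 + 13 + 37 + 24 = 72; the blank must be 99 − 72 = 27.
Row 3 has 38 − 3 + 19 + 5 + 35 = 94; the blank must be 99 − 94 = 5.
Column 5 has 37 + 2 + 5 + 28 + 27 = 99; the blank must be 99 − 99 = 0.
Row 6 has 49 + 59 + 2 + 0 − 8 = 102; the blank must be 99 − 102 = -3.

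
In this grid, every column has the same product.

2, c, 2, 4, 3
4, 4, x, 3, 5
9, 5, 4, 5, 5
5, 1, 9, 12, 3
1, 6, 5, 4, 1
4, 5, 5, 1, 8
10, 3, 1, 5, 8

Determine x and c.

Columns 4 and 5 each multiply to 14400, so every column has product 14400.
Column 3: 2×4×9×5×5×1 = 1800, so the missing entry is 14400 ÷ 1800 = 8.
Column 2: 4×5×1×6×5×3 = 1800, so the missing entry is 14400 ÷ 1800 = 8.

x = 8, c = 8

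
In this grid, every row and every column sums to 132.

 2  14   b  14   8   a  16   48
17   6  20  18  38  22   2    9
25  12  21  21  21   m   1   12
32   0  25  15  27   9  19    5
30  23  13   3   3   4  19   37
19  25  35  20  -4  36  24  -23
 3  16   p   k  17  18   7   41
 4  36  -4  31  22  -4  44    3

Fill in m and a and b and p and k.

Column 4 has 14 + 18 + 21 + 15 + 3 + 20 + 31 = 122; the blank must be 132 − 122 = 10.
Row 7 has 3 + 16 + 10 + 17 + 18 + 7 + 41 = 112; the blank must be 132 − 112 = 20.
Column 3 has 20 + 21 + 25 + 13 + 35 + 20 − 4 = 130; the blank must be 132 − 130 = 2.
Row 1 has 2 + 14 + 2 + 14 + 8 + 16 + 48 = 104; the blank must be 132 − 104 = 28.
Row 3 has 25 + 12 + 21 + 21 + 21 + 1 + 12 = 113; the blank must be 132 − 113 = 19.

m = 19, a = 28, b = 2, p = 20, k = 10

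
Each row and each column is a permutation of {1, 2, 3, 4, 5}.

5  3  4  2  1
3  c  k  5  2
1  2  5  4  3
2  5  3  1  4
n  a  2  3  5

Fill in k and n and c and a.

k = 1, n = 4, c = 4, a = 1

Cell (5,1): column 1 already has {1, 2, 3, 5} → 4.
For row 2, column 3: column 3 already has {2, 3, 4, 5}; that leaves 1.
For row 2, column 2: row 2 already has {1, 2, 3, 5}; that leaves 4.
At (row 5, col 2): row 5 already has {2, 3, 4, 5}, so the value is 1.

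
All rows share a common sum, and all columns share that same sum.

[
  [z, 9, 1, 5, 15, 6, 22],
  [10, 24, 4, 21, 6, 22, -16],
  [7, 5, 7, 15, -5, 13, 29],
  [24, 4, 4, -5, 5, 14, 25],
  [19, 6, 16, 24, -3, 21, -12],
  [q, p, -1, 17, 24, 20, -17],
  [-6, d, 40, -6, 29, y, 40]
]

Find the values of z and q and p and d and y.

Rows 2 and 3 both sum to 71, so that's the common total.
The known cells in column 6 total 96, leaving 71 − 96 = -25 for the blank.
The known cells in row 1 total 58, leaving 71 − 58 = 13 for the blank.
The known cells in row 7 total 72, leaving 71 − 72 = -1 for the blank.
The known cells in column 2 total 47, leaving 71 − 47 = 24 for the blank.
The known cells in row 6 total 67, leaving 71 − 67 = 4 for the blank.

z = 13, q = 4, p = 24, d = -1, y = -25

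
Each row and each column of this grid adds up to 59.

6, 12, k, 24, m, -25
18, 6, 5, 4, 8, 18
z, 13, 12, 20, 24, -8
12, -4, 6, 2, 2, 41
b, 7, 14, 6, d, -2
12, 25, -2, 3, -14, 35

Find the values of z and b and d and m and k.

Row 3: 13 + 12 + 20 + 24 − 8 = 61, so its missing entry is 59 − 61 = -2.
Column 1: 6 + 18 − 2 + 12 + 12 = 46, so its missing entry is 59 − 46 = 13.
Row 5: 13 + 7 + 14 + 6 − 2 = 38, so its missing entry is 59 − 38 = 21.
Column 5: 8 + 24 + 2 + 21 − 14 = 41, so its missing entry is 59 − 41 = 18.
Row 1: 6 + 12 + 24 + 18 − 25 = 35, so its missing entry is 59 − 35 = 24.

z = -2, b = 13, d = 21, m = 18, k = 24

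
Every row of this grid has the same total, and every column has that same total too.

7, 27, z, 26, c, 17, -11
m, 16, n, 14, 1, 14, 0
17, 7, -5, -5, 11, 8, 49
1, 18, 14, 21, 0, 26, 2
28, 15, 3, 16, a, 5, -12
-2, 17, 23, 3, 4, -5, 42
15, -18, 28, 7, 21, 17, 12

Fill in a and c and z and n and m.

Rows 3 and 4 both sum to 82, so that's the common total.
The known cells in row 5 total 55, leaving 82 − 55 = 27 for the blank.
The known cells in column 5 total 64, leaving 82 − 64 = 18 for the blank.
The known cells in row 1 total 84, leaving 82 − 84 = -2 for the blank.
The known cells in column 3 total 61, leaving 82 − 61 = 21 for the blank.
The known cells in row 2 total 66, leaving 82 − 66 = 16 for the blank.

a = 27, c = 18, z = -2, n = 21, m = 16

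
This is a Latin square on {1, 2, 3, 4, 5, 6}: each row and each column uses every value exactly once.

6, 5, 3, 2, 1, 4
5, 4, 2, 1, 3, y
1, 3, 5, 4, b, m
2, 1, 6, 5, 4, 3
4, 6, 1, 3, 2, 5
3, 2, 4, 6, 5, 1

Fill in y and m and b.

y = 6, m = 2, b = 6

At (row 3, col 5): column 5 already has {1, 2, 3, 4, 5}, so the value is 6.
Cell (3,6): row 3 already has {1, 3, 4, 5, 6} → 2.
Cell (2,6): row 2 already has {1, 2, 3, 4, 5} → 6.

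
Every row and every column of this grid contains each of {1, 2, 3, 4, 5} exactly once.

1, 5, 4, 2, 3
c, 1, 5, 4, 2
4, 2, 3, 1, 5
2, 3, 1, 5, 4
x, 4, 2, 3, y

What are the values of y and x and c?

At (row 2, col 1): row 2 already has {1, 2, 4, 5}, so the value is 3.
For row 5, column 1: column 1 already has {1, 2, 3, 4}; that leaves 5.
At (row 5, col 5): row 5 already has {2, 3, 4, 5}, so the value is 1.

y = 1, x = 5, c = 3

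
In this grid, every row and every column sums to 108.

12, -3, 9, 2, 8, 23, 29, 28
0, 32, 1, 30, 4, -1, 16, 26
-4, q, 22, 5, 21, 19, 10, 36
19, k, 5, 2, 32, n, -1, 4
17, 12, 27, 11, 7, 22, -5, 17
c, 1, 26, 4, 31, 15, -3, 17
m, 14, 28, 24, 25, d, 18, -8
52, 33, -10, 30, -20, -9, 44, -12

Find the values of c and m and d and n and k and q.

c = 17, m = -5, d = 12, n = 27, k = 20, q = -1

Row 3 has -4 + 22 + 5 + 21 + 19 + 10 + 36 = 109; the blank must be 108 − 109 = -1.
Column 2 has -3 + 32 − 1 + 12 + 1 + 14 + 33 = 88; the blank must be 108 − 88 = 20.
Row 6 has 1 + 26 + 4 + 31 + 15 − 3 + 17 = 91; the blank must be 108 − 91 = 17.
Column 1 has 12 + 0 − 4 + 19 + 17 + 17 + 52 = 113; the blank must be 108 − 113 = -5.
Row 7 has -5 + 14 + 28 + 24 + 25 + 18 − 8 = 96; the blank must be 108 − 96 = 12.
Row 4 has 19 + 20 + 5 + 2 + 32 − 1 + 4 = 81; the blank must be 108 − 81 = 27.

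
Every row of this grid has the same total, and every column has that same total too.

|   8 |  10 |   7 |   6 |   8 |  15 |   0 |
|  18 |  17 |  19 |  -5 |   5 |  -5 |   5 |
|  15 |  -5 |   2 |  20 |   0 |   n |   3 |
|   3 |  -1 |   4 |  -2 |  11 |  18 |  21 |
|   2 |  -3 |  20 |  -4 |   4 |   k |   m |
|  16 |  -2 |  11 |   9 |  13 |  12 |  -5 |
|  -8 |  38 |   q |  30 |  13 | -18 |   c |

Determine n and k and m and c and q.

n = 19, k = 13, m = 22, c = 8, q = -9

Rows 1 and 2 both sum to 54, so that's the common total.
Column 3: 7 + 19 + 2 + 4 + 20 + 11 = 63, so its missing entry is 54 − 63 = -9.
Row 7: -8 + 38 − 9 + 30 + 13 − 18 = 46, so its missing entry is 54 − 46 = 8.
Column 7: 0 + 5 + 3 + 21 − 5 + 8 = 32, so its missing entry is 54 − 32 = 22.
Row 5: 2 − 3 + 20 − 4 + 4 + 22 = 41, so its missing entry is 54 − 41 = 13.
Row 3: 15 − 5 + 2 + 20 + 0 + 3 = 35, so its missing entry is 54 − 35 = 19.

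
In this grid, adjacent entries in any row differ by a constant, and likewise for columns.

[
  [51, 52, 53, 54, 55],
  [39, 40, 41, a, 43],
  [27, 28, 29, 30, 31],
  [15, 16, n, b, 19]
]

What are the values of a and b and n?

Along each row the entries change by 1 per step; down each column they change by -12.
Row 2: from 39 at column 1, stepping by 1 to column 4 gives 42.
Row 4: from 15 at column 1, stepping by 1 to column 4 gives 18.
Row 4: from 15 at column 1, stepping by 1 to column 3 gives 17.

a = 42, b = 18, n = 17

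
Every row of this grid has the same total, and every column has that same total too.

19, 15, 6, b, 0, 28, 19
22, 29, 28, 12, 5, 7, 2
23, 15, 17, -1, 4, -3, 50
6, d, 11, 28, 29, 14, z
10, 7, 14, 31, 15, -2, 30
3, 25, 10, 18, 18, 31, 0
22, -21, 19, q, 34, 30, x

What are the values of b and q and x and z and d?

Rows 2 and 3 both sum to 105, so that's the common total.
Column 2: 15 + 29 + 15 + 7 + 25 − 21 = 70, so its missing entry is 105 − 70 = 35.
Row 1: 19 + 15 + 6 + 0 + 28 + 19 = 87, so its missing entry is 105 − 87 = 18.
Row 4: 6 + 35 + 11 + 28 + 29 + 14 = 123, so its missing entry is 105 − 123 = -18.
Column 7: 19 + 2 + 50 − 18 + 30 + 0 = 83, so its missing entry is 105 − 83 = 22.
Row 7: 22 − 21 + 19 + 34 + 30 + 22 = 106, so its missing entry is 105 − 106 = -1.

b = 18, q = -1, x = 22, z = -18, d = 35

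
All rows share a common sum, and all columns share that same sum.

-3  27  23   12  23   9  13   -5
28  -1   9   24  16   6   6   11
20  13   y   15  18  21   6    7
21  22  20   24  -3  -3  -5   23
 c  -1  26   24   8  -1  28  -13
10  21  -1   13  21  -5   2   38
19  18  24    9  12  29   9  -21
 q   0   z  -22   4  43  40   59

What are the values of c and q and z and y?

Rows 1 and 2 both sum to 99, so that's the common total.
Row 5 has -1 + 26 + 24 + 8 − 1 + 28 − 13 = 71; the blank must be 99 − 71 = 28.
Column 1 has -3 + 28 + 20 + 21 + 28 + 10 + 19 = 123; the blank must be 99 − 123 = -24.
Row 8 has -24 + 0 − 22 + 4 + 43 + 40 + 59 = 100; the blank must be 99 − 100 = -1.
Row 3 has 20 + 13 + 15 + 18 + 21 + 6 + 7 = 100; the blank must be 99 − 100 = -1.

c = 28, q = -24, z = -1, y = -1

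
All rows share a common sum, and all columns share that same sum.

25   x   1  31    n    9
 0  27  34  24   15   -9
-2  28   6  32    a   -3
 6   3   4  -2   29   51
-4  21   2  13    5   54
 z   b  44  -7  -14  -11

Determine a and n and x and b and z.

a = 30, n = 26, x = -1, b = 13, z = 66

Rows 2 and 4 both sum to 91, so that's the common total.
Row 3: -2 + 28 + 6 + 32 − 3 = 61, so its missing entry is 91 − 61 = 30.
Column 5: 15 + 30 + 29 + 5 − 14 = 65, so its missing entry is 91 − 65 = 26.
Row 1: 25 + 1 + 31 + 26 + 9 = 92, so its missing entry is 91 − 92 = -1.
Column 2: -1 + 27 + 28 + 3 + 21 = 78, so its missing entry is 91 − 78 = 13.
Row 6: 13 + 44 − 7 − 14 − 11 = 25, so its missing entry is 91 − 25 = 66.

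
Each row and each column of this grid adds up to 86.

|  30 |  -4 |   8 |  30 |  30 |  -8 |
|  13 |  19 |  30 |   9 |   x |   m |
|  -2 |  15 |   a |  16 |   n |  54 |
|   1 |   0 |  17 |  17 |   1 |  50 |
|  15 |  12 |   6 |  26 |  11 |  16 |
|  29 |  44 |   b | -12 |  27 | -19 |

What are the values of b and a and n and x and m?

Column 6: -8 + 54 + 50 + 16 − 19 = 93, so its missing entry is 86 − 93 = -7.
Row 2: 13 + 19 + 30 + 9 − 7 = 64, so its missing entry is 86 − 64 = 22.
Column 5: 30 + 22 + 1 + 11 + 27 = 91, so its missing entry is 86 − 91 = -5.
Row 3: -2 + 15 + 16 − 5 + 54 = 78, so its missing entry is 86 − 78 = 8.
Row 6: 29 + 44 − 12 + 27 − 19 = 69, so its missing entry is 86 − 69 = 17.

b = 17, a = 8, n = -5, x = 22, m = -7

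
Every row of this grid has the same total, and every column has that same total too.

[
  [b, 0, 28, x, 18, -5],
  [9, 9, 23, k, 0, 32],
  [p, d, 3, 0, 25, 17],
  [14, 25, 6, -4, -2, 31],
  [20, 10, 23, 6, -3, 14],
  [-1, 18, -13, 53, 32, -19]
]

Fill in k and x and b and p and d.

k = -3, x = 18, b = 11, p = 17, d = 8

Rows 4 and 5 both sum to 70, so that's the common total.
Column 2 has 0 + 9 + 25 + 10 + 18 = 62; the blank must be 70 − 62 = 8.
Row 3 has 8 + 3 + 0 + 25 + 17 = 53; the blank must be 70 − 53 = 17.
Column 1 has 9 + 17 + 14 + 20 − 1 = 59; the blank must be 70 − 59 = 11.
Row 1 has 11 + 0 + 28 + 18 − 5 = 52; the blank must be 70 − 52 = 18.
Row 2 has 9 + 9 + 23 + 0 + 32 = 73; the blank must be 70 − 73 = -3.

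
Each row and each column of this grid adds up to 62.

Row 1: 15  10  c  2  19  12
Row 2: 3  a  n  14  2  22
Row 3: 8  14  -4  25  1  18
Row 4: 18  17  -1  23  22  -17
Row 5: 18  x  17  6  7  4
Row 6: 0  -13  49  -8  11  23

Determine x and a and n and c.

x = 10, a = 24, n = -3, c = 4

Row 5: 18 + 17 + 6 + 7 + 4 = 52, so its missing entry is 62 − 52 = 10.
Column 2: 10 + 14 + 17 + 10 − 13 = 38, so its missing entry is 62 − 38 = 24.
Row 2: 3 + 24 + 14 + 2 + 22 = 65, so its missing entry is 62 − 65 = -3.
Row 1: 15 + 10 + 2 + 19 + 12 = 58, so its missing entry is 62 − 58 = 4.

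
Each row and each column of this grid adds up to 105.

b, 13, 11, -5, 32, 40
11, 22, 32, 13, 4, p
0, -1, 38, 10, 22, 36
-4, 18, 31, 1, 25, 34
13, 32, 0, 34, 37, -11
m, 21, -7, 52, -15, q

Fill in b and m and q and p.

Row 2 has 11 + 22 + 32 + 13 + 4 = 82; the blank must be 105 − 82 = 23.
Column 6 has 40 + 23 + 36 + 34 − 11 = 122; the blank must be 105 − 122 = -17.
Row 6 has 21 − 7 + 52 − 15 − 17 = 34; the blank must be 105 − 34 = 71.
Row 1 has 13 + 11 − 5 + 32 + 40 = 91; the blank must be 105 − 91 = 14.

b = 14, m = 71, q = -17, p = 23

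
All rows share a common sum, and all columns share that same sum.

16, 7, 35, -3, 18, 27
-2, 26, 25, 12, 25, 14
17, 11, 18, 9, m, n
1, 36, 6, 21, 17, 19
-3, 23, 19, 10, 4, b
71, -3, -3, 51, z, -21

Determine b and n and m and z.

b = 47, n = 14, m = 31, z = 5

Rows 1 and 2 both sum to 100, so that's the common total.
Row 6 has 71 − 3 − 3 + 51 − 21 = 95; the blank must be 100 − 95 = 5.
Row 5 has -3 + 23 + 19 + 10 + 4 = 53; the blank must be 100 − 53 = 47.
Column 6 has 27 + 14 + 19 + 47 − 21 = 86; the blank must be 100 − 86 = 14.
Row 3 has 17 + 11 + 18 + 9 + 14 = 69; the blank must be 100 − 69 = 31.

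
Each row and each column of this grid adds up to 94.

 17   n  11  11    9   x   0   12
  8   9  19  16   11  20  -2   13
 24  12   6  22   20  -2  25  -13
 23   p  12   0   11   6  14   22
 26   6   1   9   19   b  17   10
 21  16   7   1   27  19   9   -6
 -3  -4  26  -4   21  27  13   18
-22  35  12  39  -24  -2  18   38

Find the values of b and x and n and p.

Row 5: 26 + 6 + 1 + 9 + 19 + 17 + 10 = 88, so its missing entry is 94 − 88 = 6.
Row 4: 23 + 12 + 0 + 11 + 6 + 14 + 22 = 88, so its missing entry is 94 − 88 = 6.
Column 2: 9 + 12 + 6 + 6 + 16 − 4 + 35 = 80, so its missing entry is 94 − 80 = 14.
Row 1: 17 + 14 + 11 + 11 + 9 + 0 + 12 = 74, so its missing entry is 94 − 74 = 20.

b = 6, x = 20, n = 14, p = 6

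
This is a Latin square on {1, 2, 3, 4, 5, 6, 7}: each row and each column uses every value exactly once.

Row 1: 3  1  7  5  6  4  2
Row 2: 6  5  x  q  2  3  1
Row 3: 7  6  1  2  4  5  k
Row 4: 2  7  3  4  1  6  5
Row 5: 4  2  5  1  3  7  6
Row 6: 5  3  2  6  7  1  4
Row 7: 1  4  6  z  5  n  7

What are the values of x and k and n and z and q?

x = 4, k = 3, n = 2, z = 3, q = 7

At (row 2, col 3): column 3 already has {1, 2, 3, 5, 6, 7}, so the value is 4.
For row 7, column 6: column 6 already has {1, 3, 4, 5, 6, 7}; that leaves 2.
For row 3, column 7: row 3 already has {1, 2, 4, 5, 6, 7}; that leaves 3.
For row 7, column 4: row 7 already has {1, 2, 4, 5, 6, 7}; that leaves 3.
For row 2, column 4: row 2 already has {1, 2, 3, 4, 5, 6}; that leaves 7.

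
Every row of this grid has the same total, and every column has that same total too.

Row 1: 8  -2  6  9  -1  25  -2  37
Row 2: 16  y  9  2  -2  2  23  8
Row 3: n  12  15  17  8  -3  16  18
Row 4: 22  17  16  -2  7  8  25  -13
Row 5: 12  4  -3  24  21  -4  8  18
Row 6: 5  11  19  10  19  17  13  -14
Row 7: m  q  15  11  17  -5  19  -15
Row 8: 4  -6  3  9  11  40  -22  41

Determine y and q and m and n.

y = 22, q = 22, m = 16, n = -3

Rows 1 and 4 both sum to 80, so that's the common total.
Row 2: 16 + 9 + 2 − 2 + 2 + 23 + 8 = 58, so its missing entry is 80 − 58 = 22.
Column 2: -2 + 22 + 12 + 17 + 4 + 11 − 6 = 58, so its missing entry is 80 − 58 = 22.
Row 3: 12 + 15 + 17 + 8 − 3 + 16 + 18 = 83, so its missing entry is 80 − 83 = -3.
Row 7: 22 + 15 + 11 + 17 − 5 + 19 − 15 = 64, so its missing entry is 80 − 64 = 16.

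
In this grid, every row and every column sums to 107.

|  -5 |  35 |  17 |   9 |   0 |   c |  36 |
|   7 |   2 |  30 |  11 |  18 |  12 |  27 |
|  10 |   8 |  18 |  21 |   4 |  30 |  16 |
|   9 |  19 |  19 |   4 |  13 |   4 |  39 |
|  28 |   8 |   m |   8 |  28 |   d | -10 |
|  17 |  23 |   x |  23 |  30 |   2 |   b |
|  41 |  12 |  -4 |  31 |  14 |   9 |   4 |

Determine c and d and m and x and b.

The known cells in column 7 total 112, leaving 107 − 112 = -5 for the blank.
The known cells in row 1 total 92, leaving 107 − 92 = 15 for the blank.
The known cells in column 6 total 72, leaving 107 − 72 = 35 for the blank.
The known cells in row 5 total 97, leaving 107 − 97 = 10 for the blank.
The known cells in row 6 total 90, leaving 107 − 90 = 17 for the blank.

c = 15, d = 35, m = 10, x = 17, b = -5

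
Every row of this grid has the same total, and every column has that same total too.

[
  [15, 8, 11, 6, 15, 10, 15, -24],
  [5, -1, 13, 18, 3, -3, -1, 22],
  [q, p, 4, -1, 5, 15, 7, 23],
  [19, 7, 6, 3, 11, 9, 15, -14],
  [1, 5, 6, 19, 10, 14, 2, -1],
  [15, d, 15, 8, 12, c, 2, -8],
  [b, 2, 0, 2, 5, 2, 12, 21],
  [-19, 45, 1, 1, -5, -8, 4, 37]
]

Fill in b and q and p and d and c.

Rows 1 and 2 both sum to 56, so that's the common total.
Column 6: 10 − 3 + 15 + 9 + 14 + 2 − 8 = 39, so its missing entry is 56 − 39 = 17.
Row 6: 15 + 15 + 8 + 12 + 17 + 2 − 8 = 61, so its missing entry is 56 − 61 = -5.
Column 2: 8 − 1 + 7 + 5 − 5 + 2 + 45 = 61, so its missing entry is 56 − 61 = -5.
Row 3: -5 + 4 − 1 + 5 + 15 + 7 + 23 = 48, so its missing entry is 56 − 48 = 8.
Row 7: 2 + 0 + 2 + 5 + 2 + 12 + 21 = 44, so its missing entry is 56 − 44 = 12.

b = 12, q = 8, p = -5, d = -5, c = 17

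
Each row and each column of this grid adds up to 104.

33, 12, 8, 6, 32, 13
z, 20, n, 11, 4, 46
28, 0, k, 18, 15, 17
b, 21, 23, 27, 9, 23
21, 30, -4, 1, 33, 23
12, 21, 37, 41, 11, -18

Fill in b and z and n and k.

b = 1, z = 9, n = 14, k = 26

Row 3: 28 + 0 + 18 + 15 + 17 = 78, so its missing entry is 104 − 78 = 26.
Column 3: 8 + 26 + 23 − 4 + 37 = 90, so its missing entry is 104 − 90 = 14.
Row 2: 20 + 14 + 11 + 4 + 46 = 95, so its missing entry is 104 − 95 = 9.
Row 4: 21 + 23 + 27 + 9 + 23 = 103, so its missing entry is 104 − 103 = 1.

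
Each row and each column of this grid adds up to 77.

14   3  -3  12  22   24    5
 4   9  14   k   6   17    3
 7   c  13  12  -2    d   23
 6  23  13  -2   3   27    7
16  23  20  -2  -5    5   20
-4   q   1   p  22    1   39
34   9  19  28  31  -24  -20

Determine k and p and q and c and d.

Column 6: 24 + 17 + 27 + 5 + 1 − 24 = 50, so its missing entry is 77 − 50 = 27.
Row 3: 7 + 13 + 12 − 2 + 27 + 23 = 80, so its missing entry is 77 − 80 = -3.
Column 2: 3 + 9 − 3 + 23 + 23 + 9 = 64, so its missing entry is 77 − 64 = 13.
Row 6: -4 + 13 + 1 + 22 + 1 + 39 = 72, so its missing entry is 77 − 72 = 5.
Row 2: 4 + 9 + 14 + 6 + 17 + 3 = 53, so its missing entry is 77 − 53 = 24.

k = 24, p = 5, q = 13, c = -3, d = 27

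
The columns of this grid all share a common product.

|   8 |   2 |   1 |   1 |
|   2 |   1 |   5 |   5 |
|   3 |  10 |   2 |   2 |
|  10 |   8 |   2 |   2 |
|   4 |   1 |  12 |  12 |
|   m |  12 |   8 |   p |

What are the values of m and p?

m = 1, p = 8

Columns 2 and 3 each multiply to 1920, so every column has product 1920.
Column 1: 8×2×3×10×4 = 1920, so the missing entry is 1920 ÷ 1920 = 1.
Column 4: 1×5×2×2×12 = 240, so the missing entry is 1920 ÷ 240 = 8.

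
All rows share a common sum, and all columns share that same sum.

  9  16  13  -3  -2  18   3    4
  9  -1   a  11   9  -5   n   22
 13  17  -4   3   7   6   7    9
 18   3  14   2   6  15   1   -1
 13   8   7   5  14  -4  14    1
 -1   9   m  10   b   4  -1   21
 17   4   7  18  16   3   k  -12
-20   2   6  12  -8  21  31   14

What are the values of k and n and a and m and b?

Rows 1 and 3 both sum to 58, so that's the common total.
Column 5 has -2 + 9 + 7 + 6 + 14 + 16 − 8 = 42; the blank must be 58 − 42 = 16.
Row 7 has 17 + 4 + 7 + 18 + 16 + 3 − 12 = 53; the blank must be 58 − 53 = 5.
Column 7 has 3 + 7 + 1 + 14 − 1 + 5 + 31 = 60; the blank must be 58 − 60 = -2.
Row 2 has 9 − 1 + 11 + 9 − 5 − 2 + 22 = 43; the blank must be 58 − 43 = 15.
Row 6 has -1 + 9 + 10 + 16 + 4 − 1 + 21 = 58; the blank must be 58 − 58 = 0.

k = 5, n = -2, a = 15, m = 0, b = 16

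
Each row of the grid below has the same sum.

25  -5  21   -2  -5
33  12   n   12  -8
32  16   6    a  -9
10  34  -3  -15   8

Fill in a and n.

The complete rows each total 34.
Row 3 is missing 34 − 45 = -11 (since 32 + 16 + 6 − 9 = 45).
Row 2 is missing 34 − 49 = -15 (since 33 + 12 + 12 − 8 = 49).

a = -11, n = -15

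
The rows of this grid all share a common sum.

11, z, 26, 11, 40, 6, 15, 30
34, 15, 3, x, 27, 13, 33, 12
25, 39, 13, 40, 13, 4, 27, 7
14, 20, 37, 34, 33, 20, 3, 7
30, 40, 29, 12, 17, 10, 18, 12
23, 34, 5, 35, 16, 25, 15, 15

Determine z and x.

z = 29, x = 31

The complete rows each total 168.
Row 1 is missing 168 − 139 = 29 (since 11 + 26 + 11 + 40 + 6 + 15 + 30 = 139).
Row 2 is missing 168 − 137 = 31 (since 34 + 15 + 3 + 27 + 13 + 33 + 12 = 137).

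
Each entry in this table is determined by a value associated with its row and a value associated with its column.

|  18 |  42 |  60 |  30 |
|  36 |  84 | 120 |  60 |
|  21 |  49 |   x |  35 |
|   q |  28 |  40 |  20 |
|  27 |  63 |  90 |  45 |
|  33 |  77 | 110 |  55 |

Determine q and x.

q = 12, x = 70

Each row is a constant multiple of every other row — this is a multiplication table with the headers hidden.
Row 4 is 20/30 = 2/3 times row 1, so its entry in column 1 is 18 × 2/3 = 12.
Row 3 is 35/30 = 7/6 times row 1, so its entry in column 3 is 60 × 7/6 = 70.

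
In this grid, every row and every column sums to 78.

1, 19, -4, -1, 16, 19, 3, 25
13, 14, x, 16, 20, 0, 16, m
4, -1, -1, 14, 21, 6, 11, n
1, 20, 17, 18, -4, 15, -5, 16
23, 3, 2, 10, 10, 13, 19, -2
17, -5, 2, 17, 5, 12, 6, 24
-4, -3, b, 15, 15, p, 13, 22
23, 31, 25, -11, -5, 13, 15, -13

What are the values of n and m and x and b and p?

Column 6: 19 + 0 + 6 + 15 + 13 + 12 + 13 = 78, so its missing entry is 78 − 78 = 0.
Row 7: -4 − 3 + 15 + 15 + 0 + 13 + 22 = 58, so its missing entry is 78 − 58 = 20.
Column 3: -4 − 1 + 17 + 2 + 2 + 20 + 25 = 61, so its missing entry is 78 − 61 = 17.
Row 3: 4 − 1 − 1 + 14 + 21 + 6 + 11 = 54, so its missing entry is 78 − 54 = 24.
Row 2: 13 + 14 + 17 + 16 + 20 + 0 + 16 = 96, so its missing entry is 78 − 96 = -18.

n = 24, m = -18, x = 17, b = 20, p = 0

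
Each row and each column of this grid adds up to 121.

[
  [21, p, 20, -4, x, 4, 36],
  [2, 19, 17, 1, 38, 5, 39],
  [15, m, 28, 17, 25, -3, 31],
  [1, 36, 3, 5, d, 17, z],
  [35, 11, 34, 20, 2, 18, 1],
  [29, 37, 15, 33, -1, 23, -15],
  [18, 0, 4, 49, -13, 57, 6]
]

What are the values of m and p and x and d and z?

m = 8, p = 10, x = 34, d = 36, z = 23

The known cells in row 3 total 113, leaving 121 − 113 = 8 for the blank.
The known cells in column 2 total 111, leaving 121 − 111 = 10 for the blank.
The known cells in row 1 total 87, leaving 121 − 87 = 34 for the blank.
The known cells in column 5 total 85, leaving 121 − 85 = 36 for the blank.
The known cells in row 4 total 98, leaving 121 − 98 = 23 for the blank.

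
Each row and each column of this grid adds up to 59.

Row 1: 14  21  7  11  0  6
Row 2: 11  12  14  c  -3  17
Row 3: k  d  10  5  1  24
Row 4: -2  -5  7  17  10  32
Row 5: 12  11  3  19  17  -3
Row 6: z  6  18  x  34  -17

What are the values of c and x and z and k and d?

Column 2 has 21 + 12 − 5 + 11 + 6 = 45; the blank must be 59 − 45 = 14.
Row 3 has 14 + 10 + 5 + 1 + 24 = 54; the blank must be 59 − 54 = 5.
Column 1 has 14 + 11 + 5 − 2 + 12 = 40; the blank must be 59 − 40 = 19.
Row 6 has 19 + 6 + 18 + 34 − 17 = 60; the blank must be 59 − 60 = -1.
Row 2 has 11 + 12 + 14 − 3 + 17 = 51; the blank must be 59 − 51 = 8.

c = 8, x = -1, z = 19, k = 5, d = 14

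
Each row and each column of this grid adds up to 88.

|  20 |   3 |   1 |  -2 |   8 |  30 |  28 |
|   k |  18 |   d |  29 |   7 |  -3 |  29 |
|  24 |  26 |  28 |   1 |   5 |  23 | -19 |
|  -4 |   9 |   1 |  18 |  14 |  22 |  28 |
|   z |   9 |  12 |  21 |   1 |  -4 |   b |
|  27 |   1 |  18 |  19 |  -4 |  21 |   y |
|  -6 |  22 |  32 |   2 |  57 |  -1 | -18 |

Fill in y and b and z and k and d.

Column 3 has 1 + 28 + 1 + 12 + 18 + 32 = 92; the blank must be 88 − 92 = -4.
Row 6 has 27 + 1 + 18 + 19 − 4 + 21 = 82; the blank must be 88 − 82 = 6.
Column 7 has 28 + 29 − 19 + 28 + 6 − 18 = 54; the blank must be 88 − 54 = 34.
Row 5 has 9 + 12 + 21 + 1 − 4 + 34 = 73; the blank must be 88 − 73 = 15.
Row 2 has 18 − 4 + 29 + 7 − 3 + 29 = 76; the blank must be 88 − 76 = 12.

y = 6, b = 34, z = 15, k = 12, d = -4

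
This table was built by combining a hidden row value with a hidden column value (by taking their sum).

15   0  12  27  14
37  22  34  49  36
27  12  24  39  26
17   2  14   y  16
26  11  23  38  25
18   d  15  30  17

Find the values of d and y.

The difference between any two rows is the same in every column — this is an addition table with the headers hidden.
Row 6 minus row 1 is 17 − 14 = 3, so its entry in column 2 is 0 + 3 = 3.
Row 4 minus row 1 is 16 − 14 = 2, so its entry in column 4 is 27 + 2 = 29.

d = 3, y = 29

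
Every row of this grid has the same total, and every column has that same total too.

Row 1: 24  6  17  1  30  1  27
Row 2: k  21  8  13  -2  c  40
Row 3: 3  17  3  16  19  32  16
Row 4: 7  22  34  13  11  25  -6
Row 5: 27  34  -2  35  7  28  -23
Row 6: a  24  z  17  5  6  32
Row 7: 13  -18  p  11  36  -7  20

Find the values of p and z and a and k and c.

p = 51, z = -5, a = 27, k = 5, c = 21

Rows 1 and 3 both sum to 106, so that's the common total.
Row 7: 13 − 18 + 11 + 36 − 7 + 20 = 55, so its missing entry is 106 − 55 = 51.
Column 6: 1 + 32 + 25 + 28 + 6 − 7 = 85, so its missing entry is 106 − 85 = 21.
Row 2: 21 + 8 + 13 − 2 + 21 + 40 = 101, so its missing entry is 106 − 101 = 5.
Column 1: 24 + 5 + 3 + 7 + 27 + 13 = 79, so its missing entry is 106 − 79 = 27.
Row 6: 27 + 24 + 17 + 5 + 6 + 32 = 111, so its missing entry is 106 − 111 = -5.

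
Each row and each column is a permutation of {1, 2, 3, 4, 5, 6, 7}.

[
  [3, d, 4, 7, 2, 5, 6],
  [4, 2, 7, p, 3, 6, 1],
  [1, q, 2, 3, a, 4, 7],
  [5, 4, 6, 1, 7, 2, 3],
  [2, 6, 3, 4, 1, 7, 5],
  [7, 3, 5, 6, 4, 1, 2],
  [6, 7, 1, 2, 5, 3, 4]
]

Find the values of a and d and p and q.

At (row 1, col 2): row 1 already has {2, 3, 4, 5, 6, 7}, so the value is 1.
Cell (3,5): column 5 already has {1, 2, 3, 4, 5, 7} → 6.
For row 2, column 4: row 2 already has {1, 2, 3, 4, 6, 7}; that leaves 5.
For row 3, column 2: row 3 already has {1, 2, 3, 4, 6, 7}; that leaves 5.

a = 6, d = 1, p = 5, q = 5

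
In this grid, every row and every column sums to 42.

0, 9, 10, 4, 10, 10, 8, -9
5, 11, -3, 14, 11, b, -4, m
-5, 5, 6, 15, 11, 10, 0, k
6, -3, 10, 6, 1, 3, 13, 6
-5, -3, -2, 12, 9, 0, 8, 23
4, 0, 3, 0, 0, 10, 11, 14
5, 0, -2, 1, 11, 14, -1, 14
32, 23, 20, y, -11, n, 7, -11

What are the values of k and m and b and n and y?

k = 0, m = 5, b = 3, n = -8, y = -10

Row 3 has -5 + 5 + 6 + 15 + 11 + 10 + 0 = 42; the blank must be 42 − 42 = 0.
Column 4 has 4 + 14 + 15 + 6 + 12 + 0 + 1 = 52; the blank must be 42 − 52 = -10.
Column 8 has -9 + 0 + 6 + 23 + 14 + 14 − 11 = 37; the blank must be 42 − 37 = 5.
Row 2 has 5 + 11 − 3 + 14 + 11 − 4 + 5 = 39; the blank must be 42 − 39 = 3.
Row 8 has 32 + 23 + 20 − 10 − 11 + 7 − 11 = 50; the blank must be 42 − 50 = -8.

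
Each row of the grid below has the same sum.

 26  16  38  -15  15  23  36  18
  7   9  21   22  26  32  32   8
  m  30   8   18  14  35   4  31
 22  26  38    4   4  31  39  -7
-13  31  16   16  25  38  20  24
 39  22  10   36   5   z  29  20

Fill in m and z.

Rows 2 and 4 both add up to 157, so every row sums to 157.
Row 3: 30 + 8 + 18 + 14 + 35 + 4 + 31 = 140, so the missing entry is 157 − 140 = 17.
Row 6: 39 + 22 + 10 + 36 + 5 + 29 + 20 = 161, so the missing entry is 157 − 161 = -4.

m = 17, z = -4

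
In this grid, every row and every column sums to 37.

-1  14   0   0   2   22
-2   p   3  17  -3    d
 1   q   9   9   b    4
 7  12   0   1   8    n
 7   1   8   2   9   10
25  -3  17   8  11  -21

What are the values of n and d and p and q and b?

n = 9, d = 13, p = 9, q = 4, b = 10

The known cells in column 5 total 27, leaving 37 − 27 = 10 for the blank.
The known cells in row 3 total 33, leaving 37 − 33 = 4 for the blank.
The known cells in column 2 total 28, leaving 37 − 28 = 9 for the blank.
The known cells in row 2 total 24, leaving 37 − 24 = 13 for the blank.
The known cells in row 4 total 28, leaving 37 − 28 = 9 for the blank.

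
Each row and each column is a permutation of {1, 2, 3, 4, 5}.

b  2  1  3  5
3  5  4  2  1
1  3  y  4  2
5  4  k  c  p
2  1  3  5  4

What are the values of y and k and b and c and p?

For row 4, column 5: column 5 already has {1, 2, 4, 5}; that leaves 3.
Cell (1,1): row 1 already has {1, 2, 3, 5} → 4.
Cell (4,4): column 4 already has {2, 3, 4, 5} → 1.
For row 3, column 3: row 3 already has {1, 2, 3, 4}; that leaves 5.
For row 4, column 3: row 4 already has {1, 3, 4, 5}; that leaves 2.

y = 5, k = 2, b = 4, c = 1, p = 3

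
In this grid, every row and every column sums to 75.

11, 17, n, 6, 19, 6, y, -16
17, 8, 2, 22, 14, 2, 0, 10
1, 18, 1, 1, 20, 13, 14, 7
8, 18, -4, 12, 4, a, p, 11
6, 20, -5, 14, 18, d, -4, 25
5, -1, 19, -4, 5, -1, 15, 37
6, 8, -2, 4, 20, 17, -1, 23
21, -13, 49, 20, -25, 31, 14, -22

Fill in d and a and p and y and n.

Column 3: 2 + 1 − 4 − 5 + 19 − 2 + 49 = 60, so its missing entry is 75 − 60 = 15.
Row 1: 11 + 17 + 15 + 6 + 19 + 6 − 16 = 58, so its missing entry is 75 − 58 = 17.
Row 5: 6 + 20 − 5 + 14 + 18 − 4 + 25 = 74, so its missing entry is 75 − 74 = 1.
Column 7: 17 + 0 + 14 − 4 + 15 − 1 + 14 = 55, so its missing entry is 75 − 55 = 20.
Row 4: 8 + 18 − 4 + 12 + 4 + 20 + 11 = 69, so its missing entry is 75 − 69 = 6.

d = 1, a = 6, p = 20, y = 17, n = 15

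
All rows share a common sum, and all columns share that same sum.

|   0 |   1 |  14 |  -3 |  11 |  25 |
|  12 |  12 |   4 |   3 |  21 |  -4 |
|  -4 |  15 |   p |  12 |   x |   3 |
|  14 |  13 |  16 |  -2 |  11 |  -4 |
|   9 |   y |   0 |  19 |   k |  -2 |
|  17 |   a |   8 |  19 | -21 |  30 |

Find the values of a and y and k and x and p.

Rows 1 and 2 both sum to 48, so that's the common total.
The known cells in row 6 total 53, leaving 48 − 53 = -5 for the blank.
The known cells in column 3 total 42, leaving 48 − 42 = 6 for the blank.
The known cells in row 3 total 32, leaving 48 − 32 = 16 for the blank.
The known cells in column 5 total 38, leaving 48 − 38 = 10 for the blank.
The known cells in row 5 total 36, leaving 48 − 36 = 12 for the blank.

a = -5, y = 12, k = 10, x = 16, p = 6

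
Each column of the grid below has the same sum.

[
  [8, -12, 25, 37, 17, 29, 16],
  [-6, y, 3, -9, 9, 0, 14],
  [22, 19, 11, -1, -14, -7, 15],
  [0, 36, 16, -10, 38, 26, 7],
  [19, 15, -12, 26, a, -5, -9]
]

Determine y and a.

y = -15, a = -7

Columns 3 and 4 both add up to 43, so every column sums to 43.
Column 2: -12 + 19 + 36 + 15 = 58, so the missing entry is 43 − 58 = -15.
Column 5: 17 + 9 − 14 + 38 = 50, so the missing entry is 43 − 50 = -7.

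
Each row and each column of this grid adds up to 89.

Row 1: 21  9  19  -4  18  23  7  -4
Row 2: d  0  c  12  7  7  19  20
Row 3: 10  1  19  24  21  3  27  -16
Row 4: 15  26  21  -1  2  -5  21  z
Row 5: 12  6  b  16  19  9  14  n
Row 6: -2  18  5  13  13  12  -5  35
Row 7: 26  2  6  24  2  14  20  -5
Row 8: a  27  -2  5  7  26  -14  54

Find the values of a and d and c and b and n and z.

Row 4 has 15 + 26 + 21 − 1 + 2 − 5 + 21 = 79; the blank must be 89 − 79 = 10.
Row 8 has 27 − 2 + 5 + 7 + 26 − 14 + 54 = 103; the blank must be 89 − 103 = -14.
Column 1 has 21 + 10 + 15 + 12 − 2 + 26 − 14 = 68; the blank must be 89 − 68 = 21.
Row 2 has 21 + 0 + 12 + 7 + 7 + 19 + 20 = 86; the blank must be 89 − 86 = 3.
Column 3 has 19 + 3 + 19 + 21 + 5 + 6 − 2 = 71; the blank must be 89 − 71 = 18.
Row 5 has 12 + 6 + 18 + 16 + 19 + 9 + 14 = 94; the blank must be 89 − 94 = -5.

a = -14, d = 21, c = 3, b = 18, n = -5, z = 10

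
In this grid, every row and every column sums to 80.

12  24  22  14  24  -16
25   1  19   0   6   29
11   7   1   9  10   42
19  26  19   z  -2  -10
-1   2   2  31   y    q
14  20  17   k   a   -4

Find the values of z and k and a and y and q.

Column 6 has -16 + 29 + 42 − 10 − 4 = 41; the blank must be 80 − 41 = 39.
Row 5 has -1 + 2 + 2 + 31 + 39 = 73; the blank must be 80 − 73 = 7.
Column 5 has 24 + 6 + 10 − 2 + 7 = 45; the blank must be 80 − 45 = 35.
Row 4 has 19 + 26 + 19 − 2 − 10 = 52; the blank must be 80 − 52 = 28.
Row 6 has 14 + 20 + 17 + 35 − 4 = 82; the blank must be 80 − 82 = -2.

z = 28, k = -2, a = 35, y = 7, q = 39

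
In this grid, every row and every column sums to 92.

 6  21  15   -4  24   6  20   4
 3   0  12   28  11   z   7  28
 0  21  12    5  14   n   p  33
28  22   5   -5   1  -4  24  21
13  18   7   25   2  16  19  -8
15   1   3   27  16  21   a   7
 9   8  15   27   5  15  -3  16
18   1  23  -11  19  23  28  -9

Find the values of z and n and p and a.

z = 3, n = 12, p = -5, a = 2

The known cells in row 6 total 90, leaving 92 − 90 = 2 for the blank.
The known cells in column 7 total 97, leaving 92 − 97 = -5 for the blank.
The known cells in row 3 total 80, leaving 92 − 80 = 12 for the blank.
The known cells in row 2 total 89, leaving 92 − 89 = 3 for the blank.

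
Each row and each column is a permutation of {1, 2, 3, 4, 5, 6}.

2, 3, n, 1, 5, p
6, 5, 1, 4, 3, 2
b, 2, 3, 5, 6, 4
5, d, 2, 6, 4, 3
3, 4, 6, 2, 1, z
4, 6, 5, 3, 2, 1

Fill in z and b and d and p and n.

At (row 4, col 2): row 4 already has {2, 3, 4, 5, 6}, so the value is 1.
For row 3, column 1: row 3 already has {2, 3, 4, 5, 6}; that leaves 1.
At (row 5, col 6): row 5 already has {1, 2, 3, 4, 6}, so the value is 5.
For row 1, column 3: column 3 already has {1, 2, 3, 5, 6}; that leaves 4.
For row 1, column 6: row 1 already has {1, 2, 3, 4, 5}; that leaves 6.

z = 5, b = 1, d = 1, p = 6, n = 4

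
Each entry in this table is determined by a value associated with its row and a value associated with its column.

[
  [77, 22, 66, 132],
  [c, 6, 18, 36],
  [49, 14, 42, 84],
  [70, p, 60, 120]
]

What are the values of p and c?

Each row is a constant multiple of every other row — this is a multiplication table with the headers hidden.
Row 4 is 120/132 = 10/11 times row 1, so its entry in column 2 is 22 × 10/11 = 20.
Row 2 is 36/132 = 3/11 times row 1, so its entry in column 1 is 77 × 3/11 = 21.

p = 20, c = 21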